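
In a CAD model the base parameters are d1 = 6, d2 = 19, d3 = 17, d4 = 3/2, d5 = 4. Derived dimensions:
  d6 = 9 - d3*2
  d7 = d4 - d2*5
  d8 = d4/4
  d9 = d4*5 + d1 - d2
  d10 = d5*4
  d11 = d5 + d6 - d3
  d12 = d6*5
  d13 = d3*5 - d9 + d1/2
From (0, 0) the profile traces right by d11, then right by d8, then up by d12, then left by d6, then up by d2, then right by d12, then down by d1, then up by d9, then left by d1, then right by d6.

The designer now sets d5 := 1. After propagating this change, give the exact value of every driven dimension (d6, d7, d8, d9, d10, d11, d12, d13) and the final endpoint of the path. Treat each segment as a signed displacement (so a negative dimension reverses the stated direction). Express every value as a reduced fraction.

Apply edit: d5 := 1
  d6 = 9 - d3*2 = -25
  d7 = d4 - d2*5 = -187/2
  d8 = d4/4 = 3/8
  d9 = d4*5 + d1 - d2 = -11/2
  d10 = d5*4 = 4
  d11 = d5 + d6 - d3 = -41
  d12 = d6*5 = -125
  d13 = d3*5 - d9 + d1/2 = 187/2
Walk from origin (0, 0):
  seg 1: right by d11 = -41 → (-41, 0)
  seg 2: right by d8 = 3/8 → (-325/8, 0)
  seg 3: up by d12 = -125 → (-325/8, -125)
  seg 4: left by d6 = -25 → (-125/8, -125)
  seg 5: up by d2 = 19 → (-125/8, -106)
  seg 6: right by d12 = -125 → (-1125/8, -106)
  seg 7: down by d1 = 6 → (-1125/8, -112)
  seg 8: up by d9 = -11/2 → (-1125/8, -235/2)
  seg 9: left by d1 = 6 → (-1173/8, -235/2)
  seg 10: right by d6 = -25 → (-1373/8, -235/2)

d6 = -25
d7 = -187/2
d8 = 3/8
d9 = -11/2
d10 = 4
d11 = -41
d12 = -125
d13 = 187/2
endpoint = (-1373/8, -235/2)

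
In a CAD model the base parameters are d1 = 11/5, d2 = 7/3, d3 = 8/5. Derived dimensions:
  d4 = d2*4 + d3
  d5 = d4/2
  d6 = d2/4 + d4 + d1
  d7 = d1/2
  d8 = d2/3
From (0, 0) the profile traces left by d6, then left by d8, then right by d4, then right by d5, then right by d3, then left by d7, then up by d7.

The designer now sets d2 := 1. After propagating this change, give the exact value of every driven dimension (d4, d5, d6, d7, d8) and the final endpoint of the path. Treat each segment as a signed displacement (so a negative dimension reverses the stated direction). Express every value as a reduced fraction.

d4 = 28/5
d5 = 14/5
d6 = 161/20
d7 = 11/10
d8 = 1/3
endpoint = (31/60, 11/10)

Apply edit: d2 := 1
  d4 = d2*4 + d3 = 28/5
  d5 = d4/2 = 14/5
  d6 = d2/4 + d4 + d1 = 161/20
  d7 = d1/2 = 11/10
  d8 = d2/3 = 1/3
Walk from origin (0, 0):
  seg 1: left by d6 = 161/20 → (-161/20, 0)
  seg 2: left by d8 = 1/3 → (-503/60, 0)
  seg 3: right by d4 = 28/5 → (-167/60, 0)
  seg 4: right by d5 = 14/5 → (1/60, 0)
  seg 5: right by d3 = 8/5 → (97/60, 0)
  seg 6: left by d7 = 11/10 → (31/60, 0)
  seg 7: up by d7 = 11/10 → (31/60, 11/10)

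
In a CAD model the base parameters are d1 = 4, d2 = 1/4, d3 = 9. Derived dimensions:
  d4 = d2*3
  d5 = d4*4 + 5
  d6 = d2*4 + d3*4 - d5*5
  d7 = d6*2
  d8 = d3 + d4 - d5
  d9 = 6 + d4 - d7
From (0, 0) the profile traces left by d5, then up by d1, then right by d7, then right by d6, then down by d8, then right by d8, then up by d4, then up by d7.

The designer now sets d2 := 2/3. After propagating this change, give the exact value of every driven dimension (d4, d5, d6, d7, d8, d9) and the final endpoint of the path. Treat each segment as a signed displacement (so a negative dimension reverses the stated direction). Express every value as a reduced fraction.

Apply edit: d2 := 2/3
  d4 = d2*3 = 2
  d5 = d4*4 + 5 = 13
  d6 = d2*4 + d3*4 - d5*5 = -79/3
  d7 = d6*2 = -158/3
  d8 = d3 + d4 - d5 = -2
  d9 = 6 + d4 - d7 = 182/3
Walk from origin (0, 0):
  seg 1: left by d5 = 13 → (-13, 0)
  seg 2: up by d1 = 4 → (-13, 4)
  seg 3: right by d7 = -158/3 → (-197/3, 4)
  seg 4: right by d6 = -79/3 → (-92, 4)
  seg 5: down by d8 = -2 → (-92, 6)
  seg 6: right by d8 = -2 → (-94, 6)
  seg 7: up by d4 = 2 → (-94, 8)
  seg 8: up by d7 = -158/3 → (-94, -134/3)

d4 = 2
d5 = 13
d6 = -79/3
d7 = -158/3
d8 = -2
d9 = 182/3
endpoint = (-94, -134/3)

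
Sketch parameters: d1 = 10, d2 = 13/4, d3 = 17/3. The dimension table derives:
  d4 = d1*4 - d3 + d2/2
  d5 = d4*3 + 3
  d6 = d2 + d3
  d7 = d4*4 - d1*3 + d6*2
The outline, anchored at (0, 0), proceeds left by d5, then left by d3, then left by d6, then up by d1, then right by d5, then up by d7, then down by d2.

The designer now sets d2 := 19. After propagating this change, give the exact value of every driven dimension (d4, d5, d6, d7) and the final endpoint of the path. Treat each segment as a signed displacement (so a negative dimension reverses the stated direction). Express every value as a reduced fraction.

d4 = 263/6
d5 = 269/2
d6 = 74/3
d7 = 584/3
endpoint = (-91/3, 557/3)

Apply edit: d2 := 19
  d4 = d1*4 - d3 + d2/2 = 263/6
  d5 = d4*3 + 3 = 269/2
  d6 = d2 + d3 = 74/3
  d7 = d4*4 - d1*3 + d6*2 = 584/3
Walk from origin (0, 0):
  seg 1: left by d5 = 269/2 → (-269/2, 0)
  seg 2: left by d3 = 17/3 → (-841/6, 0)
  seg 3: left by d6 = 74/3 → (-989/6, 0)
  seg 4: up by d1 = 10 → (-989/6, 10)
  seg 5: right by d5 = 269/2 → (-91/3, 10)
  seg 6: up by d7 = 584/3 → (-91/3, 614/3)
  seg 7: down by d2 = 19 → (-91/3, 557/3)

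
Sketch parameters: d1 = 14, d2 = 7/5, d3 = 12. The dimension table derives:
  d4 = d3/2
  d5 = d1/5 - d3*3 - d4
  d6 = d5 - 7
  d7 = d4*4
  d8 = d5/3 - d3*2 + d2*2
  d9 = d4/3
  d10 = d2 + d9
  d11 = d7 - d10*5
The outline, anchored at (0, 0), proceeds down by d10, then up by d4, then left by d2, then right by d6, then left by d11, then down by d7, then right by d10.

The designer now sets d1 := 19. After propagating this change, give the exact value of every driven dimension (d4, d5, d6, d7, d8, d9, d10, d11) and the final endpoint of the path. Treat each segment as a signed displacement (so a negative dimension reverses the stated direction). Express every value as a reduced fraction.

d4 = 6
d5 = -191/5
d6 = -226/5
d7 = 24
d8 = -509/15
d9 = 2
d10 = 17/5
d11 = 7
endpoint = (-251/5, -107/5)

Apply edit: d1 := 19
  d4 = d3/2 = 6
  d5 = d1/5 - d3*3 - d4 = -191/5
  d6 = d5 - 7 = -226/5
  d7 = d4*4 = 24
  d8 = d5/3 - d3*2 + d2*2 = -509/15
  d9 = d4/3 = 2
  d10 = d2 + d9 = 17/5
  d11 = d7 - d10*5 = 7
Walk from origin (0, 0):
  seg 1: down by d10 = 17/5 → (0, -17/5)
  seg 2: up by d4 = 6 → (0, 13/5)
  seg 3: left by d2 = 7/5 → (-7/5, 13/5)
  seg 4: right by d6 = -226/5 → (-233/5, 13/5)
  seg 5: left by d11 = 7 → (-268/5, 13/5)
  seg 6: down by d7 = 24 → (-268/5, -107/5)
  seg 7: right by d10 = 17/5 → (-251/5, -107/5)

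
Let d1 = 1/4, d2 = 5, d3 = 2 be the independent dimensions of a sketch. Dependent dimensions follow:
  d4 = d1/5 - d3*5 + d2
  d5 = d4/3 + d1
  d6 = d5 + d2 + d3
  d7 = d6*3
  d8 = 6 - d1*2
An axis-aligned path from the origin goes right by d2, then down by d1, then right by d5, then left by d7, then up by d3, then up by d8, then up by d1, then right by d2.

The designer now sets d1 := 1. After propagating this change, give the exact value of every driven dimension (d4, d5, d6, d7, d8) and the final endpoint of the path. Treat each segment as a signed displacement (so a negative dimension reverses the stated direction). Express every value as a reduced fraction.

d4 = -24/5
d5 = -3/5
d6 = 32/5
d7 = 96/5
d8 = 4
endpoint = (-49/5, 6)

Apply edit: d1 := 1
  d4 = d1/5 - d3*5 + d2 = -24/5
  d5 = d4/3 + d1 = -3/5
  d6 = d5 + d2 + d3 = 32/5
  d7 = d6*3 = 96/5
  d8 = 6 - d1*2 = 4
Walk from origin (0, 0):
  seg 1: right by d2 = 5 → (5, 0)
  seg 2: down by d1 = 1 → (5, -1)
  seg 3: right by d5 = -3/5 → (22/5, -1)
  seg 4: left by d7 = 96/5 → (-74/5, -1)
  seg 5: up by d3 = 2 → (-74/5, 1)
  seg 6: up by d8 = 4 → (-74/5, 5)
  seg 7: up by d1 = 1 → (-74/5, 6)
  seg 8: right by d2 = 5 → (-49/5, 6)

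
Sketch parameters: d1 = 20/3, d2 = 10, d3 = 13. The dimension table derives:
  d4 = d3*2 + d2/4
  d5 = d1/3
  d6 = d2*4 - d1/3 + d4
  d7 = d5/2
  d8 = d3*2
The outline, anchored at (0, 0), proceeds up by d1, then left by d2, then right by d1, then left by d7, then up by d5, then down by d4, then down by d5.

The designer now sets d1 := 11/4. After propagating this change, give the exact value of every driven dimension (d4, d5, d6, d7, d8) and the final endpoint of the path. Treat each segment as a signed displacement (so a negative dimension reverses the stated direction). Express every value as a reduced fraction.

Apply edit: d1 := 11/4
  d4 = d3*2 + d2/4 = 57/2
  d5 = d1/3 = 11/12
  d6 = d2*4 - d1/3 + d4 = 811/12
  d7 = d5/2 = 11/24
  d8 = d3*2 = 26
Walk from origin (0, 0):
  seg 1: up by d1 = 11/4 → (0, 11/4)
  seg 2: left by d2 = 10 → (-10, 11/4)
  seg 3: right by d1 = 11/4 → (-29/4, 11/4)
  seg 4: left by d7 = 11/24 → (-185/24, 11/4)
  seg 5: up by d5 = 11/12 → (-185/24, 11/3)
  seg 6: down by d4 = 57/2 → (-185/24, -149/6)
  seg 7: down by d5 = 11/12 → (-185/24, -103/4)

d4 = 57/2
d5 = 11/12
d6 = 811/12
d7 = 11/24
d8 = 26
endpoint = (-185/24, -103/4)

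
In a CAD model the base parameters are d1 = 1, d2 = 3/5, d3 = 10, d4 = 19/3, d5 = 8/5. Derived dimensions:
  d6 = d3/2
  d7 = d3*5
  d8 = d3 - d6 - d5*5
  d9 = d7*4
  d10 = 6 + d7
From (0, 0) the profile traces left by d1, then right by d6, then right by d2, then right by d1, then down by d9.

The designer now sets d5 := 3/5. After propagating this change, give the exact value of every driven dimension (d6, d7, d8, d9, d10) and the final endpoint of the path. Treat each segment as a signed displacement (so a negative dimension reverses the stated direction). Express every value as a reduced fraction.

Apply edit: d5 := 3/5
  d6 = d3/2 = 5
  d7 = d3*5 = 50
  d8 = d3 - d6 - d5*5 = 2
  d9 = d7*4 = 200
  d10 = 6 + d7 = 56
Walk from origin (0, 0):
  seg 1: left by d1 = 1 → (-1, 0)
  seg 2: right by d6 = 5 → (4, 0)
  seg 3: right by d2 = 3/5 → (23/5, 0)
  seg 4: right by d1 = 1 → (28/5, 0)
  seg 5: down by d9 = 200 → (28/5, -200)

d6 = 5
d7 = 50
d8 = 2
d9 = 200
d10 = 56
endpoint = (28/5, -200)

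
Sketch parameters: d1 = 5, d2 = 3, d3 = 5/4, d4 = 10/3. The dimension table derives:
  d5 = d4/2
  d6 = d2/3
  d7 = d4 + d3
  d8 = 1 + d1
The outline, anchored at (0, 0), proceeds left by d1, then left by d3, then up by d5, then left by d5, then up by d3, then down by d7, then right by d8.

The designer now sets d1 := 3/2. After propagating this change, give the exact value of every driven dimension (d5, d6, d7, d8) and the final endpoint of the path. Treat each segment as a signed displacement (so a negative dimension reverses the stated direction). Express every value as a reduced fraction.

d5 = 5/3
d6 = 1
d7 = 55/12
d8 = 5/2
endpoint = (-23/12, -5/3)

Apply edit: d1 := 3/2
  d5 = d4/2 = 5/3
  d6 = d2/3 = 1
  d7 = d4 + d3 = 55/12
  d8 = 1 + d1 = 5/2
Walk from origin (0, 0):
  seg 1: left by d1 = 3/2 → (-3/2, 0)
  seg 2: left by d3 = 5/4 → (-11/4, 0)
  seg 3: up by d5 = 5/3 → (-11/4, 5/3)
  seg 4: left by d5 = 5/3 → (-53/12, 5/3)
  seg 5: up by d3 = 5/4 → (-53/12, 35/12)
  seg 6: down by d7 = 55/12 → (-53/12, -5/3)
  seg 7: right by d8 = 5/2 → (-23/12, -5/3)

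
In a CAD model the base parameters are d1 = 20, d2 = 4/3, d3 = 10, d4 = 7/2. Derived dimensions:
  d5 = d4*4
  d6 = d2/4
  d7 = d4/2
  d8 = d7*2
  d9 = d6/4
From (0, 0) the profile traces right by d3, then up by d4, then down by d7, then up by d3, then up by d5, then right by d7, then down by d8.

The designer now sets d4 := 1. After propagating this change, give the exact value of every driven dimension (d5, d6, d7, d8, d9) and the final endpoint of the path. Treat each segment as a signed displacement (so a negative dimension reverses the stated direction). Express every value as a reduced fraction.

d5 = 4
d6 = 1/3
d7 = 1/2
d8 = 1
d9 = 1/12
endpoint = (21/2, 27/2)

Apply edit: d4 := 1
  d5 = d4*4 = 4
  d6 = d2/4 = 1/3
  d7 = d4/2 = 1/2
  d8 = d7*2 = 1
  d9 = d6/4 = 1/12
Walk from origin (0, 0):
  seg 1: right by d3 = 10 → (10, 0)
  seg 2: up by d4 = 1 → (10, 1)
  seg 3: down by d7 = 1/2 → (10, 1/2)
  seg 4: up by d3 = 10 → (10, 21/2)
  seg 5: up by d5 = 4 → (10, 29/2)
  seg 6: right by d7 = 1/2 → (21/2, 29/2)
  seg 7: down by d8 = 1 → (21/2, 27/2)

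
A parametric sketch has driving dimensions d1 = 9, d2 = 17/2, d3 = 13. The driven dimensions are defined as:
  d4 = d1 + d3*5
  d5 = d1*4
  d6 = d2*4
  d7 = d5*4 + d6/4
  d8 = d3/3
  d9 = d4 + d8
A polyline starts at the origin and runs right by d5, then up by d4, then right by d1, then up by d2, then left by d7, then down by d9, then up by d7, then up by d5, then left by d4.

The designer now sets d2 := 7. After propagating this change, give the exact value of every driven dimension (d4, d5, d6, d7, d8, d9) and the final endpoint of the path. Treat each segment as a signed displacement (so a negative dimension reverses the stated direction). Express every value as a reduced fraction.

Apply edit: d2 := 7
  d4 = d1 + d3*5 = 74
  d5 = d1*4 = 36
  d6 = d2*4 = 28
  d7 = d5*4 + d6/4 = 151
  d8 = d3/3 = 13/3
  d9 = d4 + d8 = 235/3
Walk from origin (0, 0):
  seg 1: right by d5 = 36 → (36, 0)
  seg 2: up by d4 = 74 → (36, 74)
  seg 3: right by d1 = 9 → (45, 74)
  seg 4: up by d2 = 7 → (45, 81)
  seg 5: left by d7 = 151 → (-106, 81)
  seg 6: down by d9 = 235/3 → (-106, 8/3)
  seg 7: up by d7 = 151 → (-106, 461/3)
  seg 8: up by d5 = 36 → (-106, 569/3)
  seg 9: left by d4 = 74 → (-180, 569/3)

d4 = 74
d5 = 36
d6 = 28
d7 = 151
d8 = 13/3
d9 = 235/3
endpoint = (-180, 569/3)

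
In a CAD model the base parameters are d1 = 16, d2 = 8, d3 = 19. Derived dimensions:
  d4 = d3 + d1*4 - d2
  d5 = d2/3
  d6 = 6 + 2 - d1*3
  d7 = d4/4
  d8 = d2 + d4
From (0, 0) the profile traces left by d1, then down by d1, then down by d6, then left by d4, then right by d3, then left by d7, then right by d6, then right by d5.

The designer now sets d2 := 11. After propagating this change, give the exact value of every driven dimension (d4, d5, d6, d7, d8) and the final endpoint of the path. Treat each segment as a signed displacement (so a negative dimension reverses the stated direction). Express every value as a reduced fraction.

Apply edit: d2 := 11
  d4 = d3 + d1*4 - d2 = 72
  d5 = d2/3 = 11/3
  d6 = 6 + 2 - d1*3 = -40
  d7 = d4/4 = 18
  d8 = d2 + d4 = 83
Walk from origin (0, 0):
  seg 1: left by d1 = 16 → (-16, 0)
  seg 2: down by d1 = 16 → (-16, -16)
  seg 3: down by d6 = -40 → (-16, 24)
  seg 4: left by d4 = 72 → (-88, 24)
  seg 5: right by d3 = 19 → (-69, 24)
  seg 6: left by d7 = 18 → (-87, 24)
  seg 7: right by d6 = -40 → (-127, 24)
  seg 8: right by d5 = 11/3 → (-370/3, 24)

d4 = 72
d5 = 11/3
d6 = -40
d7 = 18
d8 = 83
endpoint = (-370/3, 24)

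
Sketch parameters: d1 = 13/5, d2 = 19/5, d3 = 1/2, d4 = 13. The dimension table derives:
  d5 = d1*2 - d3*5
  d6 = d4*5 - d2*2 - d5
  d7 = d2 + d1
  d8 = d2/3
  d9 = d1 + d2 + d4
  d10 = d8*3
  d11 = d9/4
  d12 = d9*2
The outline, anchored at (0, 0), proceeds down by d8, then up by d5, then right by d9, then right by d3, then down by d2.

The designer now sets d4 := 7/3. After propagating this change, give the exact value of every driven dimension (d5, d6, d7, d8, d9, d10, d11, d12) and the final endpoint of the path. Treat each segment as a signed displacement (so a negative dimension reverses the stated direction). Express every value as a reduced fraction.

d5 = 27/10
d6 = 41/30
d7 = 32/5
d8 = 19/15
d9 = 131/15
d10 = 19/5
d11 = 131/60
d12 = 262/15
endpoint = (277/30, -71/30)

Apply edit: d4 := 7/3
  d5 = d1*2 - d3*5 = 27/10
  d6 = d4*5 - d2*2 - d5 = 41/30
  d7 = d2 + d1 = 32/5
  d8 = d2/3 = 19/15
  d9 = d1 + d2 + d4 = 131/15
  d10 = d8*3 = 19/5
  d11 = d9/4 = 131/60
  d12 = d9*2 = 262/15
Walk from origin (0, 0):
  seg 1: down by d8 = 19/15 → (0, -19/15)
  seg 2: up by d5 = 27/10 → (0, 43/30)
  seg 3: right by d9 = 131/15 → (131/15, 43/30)
  seg 4: right by d3 = 1/2 → (277/30, 43/30)
  seg 5: down by d2 = 19/5 → (277/30, -71/30)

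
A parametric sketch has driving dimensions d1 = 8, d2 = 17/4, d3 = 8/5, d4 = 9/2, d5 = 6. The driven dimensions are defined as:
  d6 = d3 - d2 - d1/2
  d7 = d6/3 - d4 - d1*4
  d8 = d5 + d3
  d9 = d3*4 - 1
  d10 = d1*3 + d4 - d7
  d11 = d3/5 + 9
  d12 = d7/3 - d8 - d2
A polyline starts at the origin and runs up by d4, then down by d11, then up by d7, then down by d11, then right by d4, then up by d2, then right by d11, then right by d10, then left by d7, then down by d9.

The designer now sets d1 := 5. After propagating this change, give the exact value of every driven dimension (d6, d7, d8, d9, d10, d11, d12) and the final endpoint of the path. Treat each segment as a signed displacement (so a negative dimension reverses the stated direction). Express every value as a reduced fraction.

Apply edit: d1 := 5
  d6 = d3 - d2 - d1/2 = -103/20
  d7 = d6/3 - d4 - d1*4 = -1573/60
  d8 = d5 + d3 = 38/5
  d9 = d3*4 - 1 = 27/5
  d10 = d1*3 + d4 - d7 = 2743/60
  d11 = d3/5 + 9 = 233/25
  d12 = d7/3 - d8 - d2 = -1853/90
Walk from origin (0, 0):
  seg 1: up by d4 = 9/2 → (0, 9/2)
  seg 2: down by d11 = 233/25 → (0, -241/50)
  seg 3: up by d7 = -1573/60 → (0, -9311/300)
  seg 4: down by d11 = 233/25 → (0, -12107/300)
  seg 5: right by d4 = 9/2 → (9/2, -12107/300)
  seg 6: up by d2 = 17/4 → (9/2, -2708/75)
  seg 7: right by d11 = 233/25 → (691/50, -2708/75)
  seg 8: right by d10 = 2743/60 → (17861/300, -2708/75)
  seg 9: left by d7 = -1573/60 → (12863/150, -2708/75)
  seg 10: down by d9 = 27/5 → (12863/150, -3113/75)

d6 = -103/20
d7 = -1573/60
d8 = 38/5
d9 = 27/5
d10 = 2743/60
d11 = 233/25
d12 = -1853/90
endpoint = (12863/150, -3113/75)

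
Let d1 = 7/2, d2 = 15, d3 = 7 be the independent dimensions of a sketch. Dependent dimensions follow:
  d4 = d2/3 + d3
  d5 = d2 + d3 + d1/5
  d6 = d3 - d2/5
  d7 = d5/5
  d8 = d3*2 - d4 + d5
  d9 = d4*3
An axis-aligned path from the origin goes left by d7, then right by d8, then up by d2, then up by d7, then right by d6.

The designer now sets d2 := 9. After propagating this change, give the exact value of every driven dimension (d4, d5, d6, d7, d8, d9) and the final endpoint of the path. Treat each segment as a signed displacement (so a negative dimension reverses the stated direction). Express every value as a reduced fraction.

Apply edit: d2 := 9
  d4 = d2/3 + d3 = 10
  d5 = d2 + d3 + d1/5 = 167/10
  d6 = d3 - d2/5 = 26/5
  d7 = d5/5 = 167/50
  d8 = d3*2 - d4 + d5 = 207/10
  d9 = d4*3 = 30
Walk from origin (0, 0):
  seg 1: left by d7 = 167/50 → (-167/50, 0)
  seg 2: right by d8 = 207/10 → (434/25, 0)
  seg 3: up by d2 = 9 → (434/25, 9)
  seg 4: up by d7 = 167/50 → (434/25, 617/50)
  seg 5: right by d6 = 26/5 → (564/25, 617/50)

d4 = 10
d5 = 167/10
d6 = 26/5
d7 = 167/50
d8 = 207/10
d9 = 30
endpoint = (564/25, 617/50)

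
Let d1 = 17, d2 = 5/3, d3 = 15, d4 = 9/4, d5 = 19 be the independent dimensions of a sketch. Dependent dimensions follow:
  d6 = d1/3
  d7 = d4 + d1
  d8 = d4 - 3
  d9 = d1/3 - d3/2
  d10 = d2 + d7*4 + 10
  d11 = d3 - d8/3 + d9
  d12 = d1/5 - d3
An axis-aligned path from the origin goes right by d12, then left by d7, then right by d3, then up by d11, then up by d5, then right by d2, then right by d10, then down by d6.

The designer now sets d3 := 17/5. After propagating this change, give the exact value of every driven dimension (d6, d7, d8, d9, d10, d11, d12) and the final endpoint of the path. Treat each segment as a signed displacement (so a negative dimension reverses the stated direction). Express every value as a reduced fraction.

d6 = 17/3
d7 = 77/4
d8 = -3/4
d9 = 119/30
d10 = 266/3
d11 = 457/60
d12 = 0
endpoint = (4469/60, 419/20)

Apply edit: d3 := 17/5
  d6 = d1/3 = 17/3
  d7 = d4 + d1 = 77/4
  d8 = d4 - 3 = -3/4
  d9 = d1/3 - d3/2 = 119/30
  d10 = d2 + d7*4 + 10 = 266/3
  d11 = d3 - d8/3 + d9 = 457/60
  d12 = d1/5 - d3 = 0
Walk from origin (0, 0):
  seg 1: right by d12 = 0 → (0, 0)
  seg 2: left by d7 = 77/4 → (-77/4, 0)
  seg 3: right by d3 = 17/5 → (-317/20, 0)
  seg 4: up by d11 = 457/60 → (-317/20, 457/60)
  seg 5: up by d5 = 19 → (-317/20, 1597/60)
  seg 6: right by d2 = 5/3 → (-851/60, 1597/60)
  seg 7: right by d10 = 266/3 → (4469/60, 1597/60)
  seg 8: down by d6 = 17/3 → (4469/60, 419/20)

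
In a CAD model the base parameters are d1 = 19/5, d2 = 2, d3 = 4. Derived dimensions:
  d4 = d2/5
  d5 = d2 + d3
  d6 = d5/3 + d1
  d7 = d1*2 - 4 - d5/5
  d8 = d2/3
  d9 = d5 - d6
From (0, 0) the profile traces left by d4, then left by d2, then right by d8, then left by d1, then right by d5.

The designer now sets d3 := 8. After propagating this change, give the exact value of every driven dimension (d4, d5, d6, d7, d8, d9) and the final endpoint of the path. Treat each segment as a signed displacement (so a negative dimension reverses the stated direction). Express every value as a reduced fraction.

d4 = 2/5
d5 = 10
d6 = 107/15
d7 = 8/5
d8 = 2/3
d9 = 43/15
endpoint = (67/15, 0)

Apply edit: d3 := 8
  d4 = d2/5 = 2/5
  d5 = d2 + d3 = 10
  d6 = d5/3 + d1 = 107/15
  d7 = d1*2 - 4 - d5/5 = 8/5
  d8 = d2/3 = 2/3
  d9 = d5 - d6 = 43/15
Walk from origin (0, 0):
  seg 1: left by d4 = 2/5 → (-2/5, 0)
  seg 2: left by d2 = 2 → (-12/5, 0)
  seg 3: right by d8 = 2/3 → (-26/15, 0)
  seg 4: left by d1 = 19/5 → (-83/15, 0)
  seg 5: right by d5 = 10 → (67/15, 0)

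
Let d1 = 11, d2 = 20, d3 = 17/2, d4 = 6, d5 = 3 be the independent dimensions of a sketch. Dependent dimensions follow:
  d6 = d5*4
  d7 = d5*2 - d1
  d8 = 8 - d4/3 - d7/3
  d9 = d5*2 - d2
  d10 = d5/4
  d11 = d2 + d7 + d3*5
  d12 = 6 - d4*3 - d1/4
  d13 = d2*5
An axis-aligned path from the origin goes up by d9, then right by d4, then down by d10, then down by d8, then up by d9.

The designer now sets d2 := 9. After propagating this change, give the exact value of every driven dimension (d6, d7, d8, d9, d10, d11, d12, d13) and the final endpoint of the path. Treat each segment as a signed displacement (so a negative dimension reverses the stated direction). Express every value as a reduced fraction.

d6 = 12
d7 = -5
d8 = 23/3
d9 = -3
d10 = 3/4
d11 = 93/2
d12 = -59/4
d13 = 45
endpoint = (6, -173/12)

Apply edit: d2 := 9
  d6 = d5*4 = 12
  d7 = d5*2 - d1 = -5
  d8 = 8 - d4/3 - d7/3 = 23/3
  d9 = d5*2 - d2 = -3
  d10 = d5/4 = 3/4
  d11 = d2 + d7 + d3*5 = 93/2
  d12 = 6 - d4*3 - d1/4 = -59/4
  d13 = d2*5 = 45
Walk from origin (0, 0):
  seg 1: up by d9 = -3 → (0, -3)
  seg 2: right by d4 = 6 → (6, -3)
  seg 3: down by d10 = 3/4 → (6, -15/4)
  seg 4: down by d8 = 23/3 → (6, -137/12)
  seg 5: up by d9 = -3 → (6, -173/12)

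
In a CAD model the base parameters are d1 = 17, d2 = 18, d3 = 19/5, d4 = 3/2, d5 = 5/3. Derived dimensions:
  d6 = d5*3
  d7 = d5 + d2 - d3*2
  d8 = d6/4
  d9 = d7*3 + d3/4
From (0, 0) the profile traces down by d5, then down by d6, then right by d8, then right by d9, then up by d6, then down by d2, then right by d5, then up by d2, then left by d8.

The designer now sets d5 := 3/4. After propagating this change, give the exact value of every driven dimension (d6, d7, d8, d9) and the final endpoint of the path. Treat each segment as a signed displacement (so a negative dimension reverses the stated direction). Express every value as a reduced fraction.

Apply edit: d5 := 3/4
  d6 = d5*3 = 9/4
  d7 = d5 + d2 - d3*2 = 223/20
  d8 = d6/4 = 9/16
  d9 = d7*3 + d3/4 = 172/5
Walk from origin (0, 0):
  seg 1: down by d5 = 3/4 → (0, -3/4)
  seg 2: down by d6 = 9/4 → (0, -3)
  seg 3: right by d8 = 9/16 → (9/16, -3)
  seg 4: right by d9 = 172/5 → (2797/80, -3)
  seg 5: up by d6 = 9/4 → (2797/80, -3/4)
  seg 6: down by d2 = 18 → (2797/80, -75/4)
  seg 7: right by d5 = 3/4 → (2857/80, -75/4)
  seg 8: up by d2 = 18 → (2857/80, -3/4)
  seg 9: left by d8 = 9/16 → (703/20, -3/4)

d6 = 9/4
d7 = 223/20
d8 = 9/16
d9 = 172/5
endpoint = (703/20, -3/4)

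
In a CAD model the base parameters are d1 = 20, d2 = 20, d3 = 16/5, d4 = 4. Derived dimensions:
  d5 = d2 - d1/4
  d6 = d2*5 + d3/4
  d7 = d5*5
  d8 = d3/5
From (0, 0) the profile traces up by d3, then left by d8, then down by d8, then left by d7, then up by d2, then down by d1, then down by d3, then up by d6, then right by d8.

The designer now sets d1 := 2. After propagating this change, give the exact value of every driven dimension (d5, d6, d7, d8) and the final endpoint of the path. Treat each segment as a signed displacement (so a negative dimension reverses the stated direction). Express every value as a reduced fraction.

Apply edit: d1 := 2
  d5 = d2 - d1/4 = 39/2
  d6 = d2*5 + d3/4 = 504/5
  d7 = d5*5 = 195/2
  d8 = d3/5 = 16/25
Walk from origin (0, 0):
  seg 1: up by d3 = 16/5 → (0, 16/5)
  seg 2: left by d8 = 16/25 → (-16/25, 16/5)
  seg 3: down by d8 = 16/25 → (-16/25, 64/25)
  seg 4: left by d7 = 195/2 → (-4907/50, 64/25)
  seg 5: up by d2 = 20 → (-4907/50, 564/25)
  seg 6: down by d1 = 2 → (-4907/50, 514/25)
  seg 7: down by d3 = 16/5 → (-4907/50, 434/25)
  seg 8: up by d6 = 504/5 → (-4907/50, 2954/25)
  seg 9: right by d8 = 16/25 → (-195/2, 2954/25)

d5 = 39/2
d6 = 504/5
d7 = 195/2
d8 = 16/25
endpoint = (-195/2, 2954/25)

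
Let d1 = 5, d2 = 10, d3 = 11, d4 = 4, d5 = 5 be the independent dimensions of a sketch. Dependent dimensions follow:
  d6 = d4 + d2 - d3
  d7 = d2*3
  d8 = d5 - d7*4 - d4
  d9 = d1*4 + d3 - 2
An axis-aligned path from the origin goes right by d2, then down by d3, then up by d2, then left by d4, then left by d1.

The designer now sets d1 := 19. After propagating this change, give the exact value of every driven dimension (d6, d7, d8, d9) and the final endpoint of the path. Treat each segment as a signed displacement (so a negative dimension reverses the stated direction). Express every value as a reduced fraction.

Apply edit: d1 := 19
  d6 = d4 + d2 - d3 = 3
  d7 = d2*3 = 30
  d8 = d5 - d7*4 - d4 = -119
  d9 = d1*4 + d3 - 2 = 85
Walk from origin (0, 0):
  seg 1: right by d2 = 10 → (10, 0)
  seg 2: down by d3 = 11 → (10, -11)
  seg 3: up by d2 = 10 → (10, -1)
  seg 4: left by d4 = 4 → (6, -1)
  seg 5: left by d1 = 19 → (-13, -1)

d6 = 3
d7 = 30
d8 = -119
d9 = 85
endpoint = (-13, -1)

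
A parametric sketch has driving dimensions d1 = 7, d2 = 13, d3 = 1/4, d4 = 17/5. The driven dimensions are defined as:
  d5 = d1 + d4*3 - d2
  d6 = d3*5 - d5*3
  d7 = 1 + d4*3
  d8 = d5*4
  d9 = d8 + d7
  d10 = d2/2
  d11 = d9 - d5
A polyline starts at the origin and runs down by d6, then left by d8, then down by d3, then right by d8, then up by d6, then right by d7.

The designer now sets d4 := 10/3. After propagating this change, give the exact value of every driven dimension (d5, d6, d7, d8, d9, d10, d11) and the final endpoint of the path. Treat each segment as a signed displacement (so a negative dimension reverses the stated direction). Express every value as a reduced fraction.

d5 = 4
d6 = -43/4
d7 = 11
d8 = 16
d9 = 27
d10 = 13/2
d11 = 23
endpoint = (11, -1/4)

Apply edit: d4 := 10/3
  d5 = d1 + d4*3 - d2 = 4
  d6 = d3*5 - d5*3 = -43/4
  d7 = 1 + d4*3 = 11
  d8 = d5*4 = 16
  d9 = d8 + d7 = 27
  d10 = d2/2 = 13/2
  d11 = d9 - d5 = 23
Walk from origin (0, 0):
  seg 1: down by d6 = -43/4 → (0, 43/4)
  seg 2: left by d8 = 16 → (-16, 43/4)
  seg 3: down by d3 = 1/4 → (-16, 21/2)
  seg 4: right by d8 = 16 → (0, 21/2)
  seg 5: up by d6 = -43/4 → (0, -1/4)
  seg 6: right by d7 = 11 → (11, -1/4)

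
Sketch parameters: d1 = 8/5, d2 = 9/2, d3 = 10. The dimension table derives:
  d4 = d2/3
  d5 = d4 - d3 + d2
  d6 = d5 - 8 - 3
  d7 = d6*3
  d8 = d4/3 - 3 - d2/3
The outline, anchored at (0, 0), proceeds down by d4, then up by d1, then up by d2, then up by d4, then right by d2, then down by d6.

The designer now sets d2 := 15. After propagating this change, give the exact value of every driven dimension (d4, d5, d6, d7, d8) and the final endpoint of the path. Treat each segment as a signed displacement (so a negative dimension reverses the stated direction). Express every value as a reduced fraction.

d4 = 5
d5 = 10
d6 = -1
d7 = -3
d8 = -19/3
endpoint = (15, 88/5)

Apply edit: d2 := 15
  d4 = d2/3 = 5
  d5 = d4 - d3 + d2 = 10
  d6 = d5 - 8 - 3 = -1
  d7 = d6*3 = -3
  d8 = d4/3 - 3 - d2/3 = -19/3
Walk from origin (0, 0):
  seg 1: down by d4 = 5 → (0, -5)
  seg 2: up by d1 = 8/5 → (0, -17/5)
  seg 3: up by d2 = 15 → (0, 58/5)
  seg 4: up by d4 = 5 → (0, 83/5)
  seg 5: right by d2 = 15 → (15, 83/5)
  seg 6: down by d6 = -1 → (15, 88/5)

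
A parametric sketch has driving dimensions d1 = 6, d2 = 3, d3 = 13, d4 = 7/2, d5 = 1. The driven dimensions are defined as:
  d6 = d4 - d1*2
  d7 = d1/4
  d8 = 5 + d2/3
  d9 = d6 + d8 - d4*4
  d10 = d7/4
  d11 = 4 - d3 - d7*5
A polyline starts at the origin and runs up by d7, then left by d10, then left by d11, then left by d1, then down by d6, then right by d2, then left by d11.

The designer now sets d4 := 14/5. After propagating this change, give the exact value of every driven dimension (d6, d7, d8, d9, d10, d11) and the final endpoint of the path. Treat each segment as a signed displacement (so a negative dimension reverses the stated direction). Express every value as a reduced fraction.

Apply edit: d4 := 14/5
  d6 = d4 - d1*2 = -46/5
  d7 = d1/4 = 3/2
  d8 = 5 + d2/3 = 6
  d9 = d6 + d8 - d4*4 = -72/5
  d10 = d7/4 = 3/8
  d11 = 4 - d3 - d7*5 = -33/2
Walk from origin (0, 0):
  seg 1: up by d7 = 3/2 → (0, 3/2)
  seg 2: left by d10 = 3/8 → (-3/8, 3/2)
  seg 3: left by d11 = -33/2 → (129/8, 3/2)
  seg 4: left by d1 = 6 → (81/8, 3/2)
  seg 5: down by d6 = -46/5 → (81/8, 107/10)
  seg 6: right by d2 = 3 → (105/8, 107/10)
  seg 7: left by d11 = -33/2 → (237/8, 107/10)

d6 = -46/5
d7 = 3/2
d8 = 6
d9 = -72/5
d10 = 3/8
d11 = -33/2
endpoint = (237/8, 107/10)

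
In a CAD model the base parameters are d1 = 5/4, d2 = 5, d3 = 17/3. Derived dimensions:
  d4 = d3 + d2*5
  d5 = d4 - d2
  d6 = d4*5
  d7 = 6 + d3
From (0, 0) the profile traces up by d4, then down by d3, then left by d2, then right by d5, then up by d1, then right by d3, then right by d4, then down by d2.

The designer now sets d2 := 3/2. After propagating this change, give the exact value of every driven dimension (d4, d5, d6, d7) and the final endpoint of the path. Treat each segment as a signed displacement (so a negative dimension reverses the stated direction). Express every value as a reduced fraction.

Apply edit: d2 := 3/2
  d4 = d3 + d2*5 = 79/6
  d5 = d4 - d2 = 35/3
  d6 = d4*5 = 395/6
  d7 = 6 + d3 = 35/3
Walk from origin (0, 0):
  seg 1: up by d4 = 79/6 → (0, 79/6)
  seg 2: down by d3 = 17/3 → (0, 15/2)
  seg 3: left by d2 = 3/2 → (-3/2, 15/2)
  seg 4: right by d5 = 35/3 → (61/6, 15/2)
  seg 5: up by d1 = 5/4 → (61/6, 35/4)
  seg 6: right by d3 = 17/3 → (95/6, 35/4)
  seg 7: right by d4 = 79/6 → (29, 35/4)
  seg 8: down by d2 = 3/2 → (29, 29/4)

d4 = 79/6
d5 = 35/3
d6 = 395/6
d7 = 35/3
endpoint = (29, 29/4)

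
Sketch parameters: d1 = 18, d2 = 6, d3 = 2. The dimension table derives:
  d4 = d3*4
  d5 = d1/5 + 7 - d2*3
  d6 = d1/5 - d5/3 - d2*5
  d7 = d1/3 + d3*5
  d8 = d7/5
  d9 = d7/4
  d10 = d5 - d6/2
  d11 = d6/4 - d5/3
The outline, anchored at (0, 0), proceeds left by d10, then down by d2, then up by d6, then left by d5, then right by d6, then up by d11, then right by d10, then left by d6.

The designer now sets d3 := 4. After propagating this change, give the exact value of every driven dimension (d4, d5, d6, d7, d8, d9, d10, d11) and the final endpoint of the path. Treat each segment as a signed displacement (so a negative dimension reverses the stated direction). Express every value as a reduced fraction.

d4 = 16
d5 = -37/5
d6 = -359/15
d7 = 26
d8 = 26/5
d9 = 13/2
d10 = 137/30
d11 = -211/60
endpoint = (37/5, -669/20)

Apply edit: d3 := 4
  d4 = d3*4 = 16
  d5 = d1/5 + 7 - d2*3 = -37/5
  d6 = d1/5 - d5/3 - d2*5 = -359/15
  d7 = d1/3 + d3*5 = 26
  d8 = d7/5 = 26/5
  d9 = d7/4 = 13/2
  d10 = d5 - d6/2 = 137/30
  d11 = d6/4 - d5/3 = -211/60
Walk from origin (0, 0):
  seg 1: left by d10 = 137/30 → (-137/30, 0)
  seg 2: down by d2 = 6 → (-137/30, -6)
  seg 3: up by d6 = -359/15 → (-137/30, -449/15)
  seg 4: left by d5 = -37/5 → (17/6, -449/15)
  seg 5: right by d6 = -359/15 → (-211/10, -449/15)
  seg 6: up by d11 = -211/60 → (-211/10, -669/20)
  seg 7: right by d10 = 137/30 → (-248/15, -669/20)
  seg 8: left by d6 = -359/15 → (37/5, -669/20)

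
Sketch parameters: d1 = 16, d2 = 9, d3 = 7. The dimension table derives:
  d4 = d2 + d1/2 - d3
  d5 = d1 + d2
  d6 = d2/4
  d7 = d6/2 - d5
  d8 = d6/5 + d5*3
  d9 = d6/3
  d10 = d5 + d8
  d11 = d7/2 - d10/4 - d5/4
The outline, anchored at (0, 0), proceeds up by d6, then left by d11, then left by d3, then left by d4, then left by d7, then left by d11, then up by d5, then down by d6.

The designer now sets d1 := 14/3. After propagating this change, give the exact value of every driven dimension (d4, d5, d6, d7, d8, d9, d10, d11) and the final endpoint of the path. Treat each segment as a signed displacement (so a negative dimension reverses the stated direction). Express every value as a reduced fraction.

d4 = 13/3
d5 = 41/3
d6 = 9/4
d7 = -301/24
d8 = 829/20
d9 = 3/4
d10 = 3307/60
d11 = -352/15
endpoint = (5777/120, 41/3)

Apply edit: d1 := 14/3
  d4 = d2 + d1/2 - d3 = 13/3
  d5 = d1 + d2 = 41/3
  d6 = d2/4 = 9/4
  d7 = d6/2 - d5 = -301/24
  d8 = d6/5 + d5*3 = 829/20
  d9 = d6/3 = 3/4
  d10 = d5 + d8 = 3307/60
  d11 = d7/2 - d10/4 - d5/4 = -352/15
Walk from origin (0, 0):
  seg 1: up by d6 = 9/4 → (0, 9/4)
  seg 2: left by d11 = -352/15 → (352/15, 9/4)
  seg 3: left by d3 = 7 → (247/15, 9/4)
  seg 4: left by d4 = 13/3 → (182/15, 9/4)
  seg 5: left by d7 = -301/24 → (987/40, 9/4)
  seg 6: left by d11 = -352/15 → (5777/120, 9/4)
  seg 7: up by d5 = 41/3 → (5777/120, 191/12)
  seg 8: down by d6 = 9/4 → (5777/120, 41/3)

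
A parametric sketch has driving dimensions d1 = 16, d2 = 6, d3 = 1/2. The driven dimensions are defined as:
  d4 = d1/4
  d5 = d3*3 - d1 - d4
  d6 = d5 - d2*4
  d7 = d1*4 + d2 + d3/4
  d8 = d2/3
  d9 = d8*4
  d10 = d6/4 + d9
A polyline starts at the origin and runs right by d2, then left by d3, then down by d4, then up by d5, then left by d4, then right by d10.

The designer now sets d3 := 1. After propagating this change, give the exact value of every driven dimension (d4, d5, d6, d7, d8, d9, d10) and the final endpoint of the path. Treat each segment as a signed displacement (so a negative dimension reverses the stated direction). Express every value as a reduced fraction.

d4 = 4
d5 = -17
d6 = -41
d7 = 281/4
d8 = 2
d9 = 8
d10 = -9/4
endpoint = (-5/4, -21)

Apply edit: d3 := 1
  d4 = d1/4 = 4
  d5 = d3*3 - d1 - d4 = -17
  d6 = d5 - d2*4 = -41
  d7 = d1*4 + d2 + d3/4 = 281/4
  d8 = d2/3 = 2
  d9 = d8*4 = 8
  d10 = d6/4 + d9 = -9/4
Walk from origin (0, 0):
  seg 1: right by d2 = 6 → (6, 0)
  seg 2: left by d3 = 1 → (5, 0)
  seg 3: down by d4 = 4 → (5, -4)
  seg 4: up by d5 = -17 → (5, -21)
  seg 5: left by d4 = 4 → (1, -21)
  seg 6: right by d10 = -9/4 → (-5/4, -21)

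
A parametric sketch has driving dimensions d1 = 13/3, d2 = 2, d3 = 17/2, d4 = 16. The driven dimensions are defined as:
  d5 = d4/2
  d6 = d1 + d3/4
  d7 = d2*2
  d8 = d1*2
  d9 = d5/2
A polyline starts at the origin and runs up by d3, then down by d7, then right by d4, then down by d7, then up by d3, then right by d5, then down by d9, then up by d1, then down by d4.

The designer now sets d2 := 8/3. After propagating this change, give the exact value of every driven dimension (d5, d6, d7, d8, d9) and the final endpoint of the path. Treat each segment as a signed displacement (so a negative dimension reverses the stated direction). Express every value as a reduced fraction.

Apply edit: d2 := 8/3
  d5 = d4/2 = 8
  d6 = d1 + d3/4 = 155/24
  d7 = d2*2 = 16/3
  d8 = d1*2 = 26/3
  d9 = d5/2 = 4
Walk from origin (0, 0):
  seg 1: up by d3 = 17/2 → (0, 17/2)
  seg 2: down by d7 = 16/3 → (0, 19/6)
  seg 3: right by d4 = 16 → (16, 19/6)
  seg 4: down by d7 = 16/3 → (16, -13/6)
  seg 5: up by d3 = 17/2 → (16, 19/3)
  seg 6: right by d5 = 8 → (24, 19/3)
  seg 7: down by d9 = 4 → (24, 7/3)
  seg 8: up by d1 = 13/3 → (24, 20/3)
  seg 9: down by d4 = 16 → (24, -28/3)

d5 = 8
d6 = 155/24
d7 = 16/3
d8 = 26/3
d9 = 4
endpoint = (24, -28/3)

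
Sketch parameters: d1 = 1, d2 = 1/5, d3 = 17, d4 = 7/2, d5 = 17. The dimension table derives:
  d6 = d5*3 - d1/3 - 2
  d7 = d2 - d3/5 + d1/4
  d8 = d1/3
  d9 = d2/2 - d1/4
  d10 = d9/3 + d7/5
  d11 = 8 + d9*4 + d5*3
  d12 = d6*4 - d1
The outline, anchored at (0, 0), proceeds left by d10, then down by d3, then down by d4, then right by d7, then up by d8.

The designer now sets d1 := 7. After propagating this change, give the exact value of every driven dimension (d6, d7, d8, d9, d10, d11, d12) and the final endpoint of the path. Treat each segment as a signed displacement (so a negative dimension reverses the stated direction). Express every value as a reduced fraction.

d6 = 140/3
d7 = -29/20
d8 = 7/3
d9 = -33/20
d10 = -21/25
d11 = 262/5
d12 = 539/3
endpoint = (-61/100, -109/6)

Apply edit: d1 := 7
  d6 = d5*3 - d1/3 - 2 = 140/3
  d7 = d2 - d3/5 + d1/4 = -29/20
  d8 = d1/3 = 7/3
  d9 = d2/2 - d1/4 = -33/20
  d10 = d9/3 + d7/5 = -21/25
  d11 = 8 + d9*4 + d5*3 = 262/5
  d12 = d6*4 - d1 = 539/3
Walk from origin (0, 0):
  seg 1: left by d10 = -21/25 → (21/25, 0)
  seg 2: down by d3 = 17 → (21/25, -17)
  seg 3: down by d4 = 7/2 → (21/25, -41/2)
  seg 4: right by d7 = -29/20 → (-61/100, -41/2)
  seg 5: up by d8 = 7/3 → (-61/100, -109/6)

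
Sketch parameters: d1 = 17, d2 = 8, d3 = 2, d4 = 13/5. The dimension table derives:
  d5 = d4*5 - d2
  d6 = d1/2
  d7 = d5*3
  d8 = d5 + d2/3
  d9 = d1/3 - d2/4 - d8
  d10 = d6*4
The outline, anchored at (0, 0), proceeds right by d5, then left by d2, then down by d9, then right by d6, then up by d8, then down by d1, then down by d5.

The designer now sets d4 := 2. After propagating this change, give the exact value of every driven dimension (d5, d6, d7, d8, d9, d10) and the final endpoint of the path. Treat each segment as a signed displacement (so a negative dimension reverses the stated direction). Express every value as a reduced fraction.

d5 = 2
d6 = 17/2
d7 = 6
d8 = 14/3
d9 = -1
d10 = 34
endpoint = (5/2, -40/3)

Apply edit: d4 := 2
  d5 = d4*5 - d2 = 2
  d6 = d1/2 = 17/2
  d7 = d5*3 = 6
  d8 = d5 + d2/3 = 14/3
  d9 = d1/3 - d2/4 - d8 = -1
  d10 = d6*4 = 34
Walk from origin (0, 0):
  seg 1: right by d5 = 2 → (2, 0)
  seg 2: left by d2 = 8 → (-6, 0)
  seg 3: down by d9 = -1 → (-6, 1)
  seg 4: right by d6 = 17/2 → (5/2, 1)
  seg 5: up by d8 = 14/3 → (5/2, 17/3)
  seg 6: down by d1 = 17 → (5/2, -34/3)
  seg 7: down by d5 = 2 → (5/2, -40/3)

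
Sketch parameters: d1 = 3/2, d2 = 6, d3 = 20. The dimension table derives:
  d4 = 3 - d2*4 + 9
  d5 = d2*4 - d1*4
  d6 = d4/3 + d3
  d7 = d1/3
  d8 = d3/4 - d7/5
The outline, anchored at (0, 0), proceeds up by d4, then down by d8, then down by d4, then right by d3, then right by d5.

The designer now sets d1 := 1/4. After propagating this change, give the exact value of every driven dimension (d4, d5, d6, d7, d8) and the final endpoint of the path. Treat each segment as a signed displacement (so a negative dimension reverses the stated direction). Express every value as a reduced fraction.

d4 = -12
d5 = 23
d6 = 16
d7 = 1/12
d8 = 299/60
endpoint = (43, -299/60)

Apply edit: d1 := 1/4
  d4 = 3 - d2*4 + 9 = -12
  d5 = d2*4 - d1*4 = 23
  d6 = d4/3 + d3 = 16
  d7 = d1/3 = 1/12
  d8 = d3/4 - d7/5 = 299/60
Walk from origin (0, 0):
  seg 1: up by d4 = -12 → (0, -12)
  seg 2: down by d8 = 299/60 → (0, -1019/60)
  seg 3: down by d4 = -12 → (0, -299/60)
  seg 4: right by d3 = 20 → (20, -299/60)
  seg 5: right by d5 = 23 → (43, -299/60)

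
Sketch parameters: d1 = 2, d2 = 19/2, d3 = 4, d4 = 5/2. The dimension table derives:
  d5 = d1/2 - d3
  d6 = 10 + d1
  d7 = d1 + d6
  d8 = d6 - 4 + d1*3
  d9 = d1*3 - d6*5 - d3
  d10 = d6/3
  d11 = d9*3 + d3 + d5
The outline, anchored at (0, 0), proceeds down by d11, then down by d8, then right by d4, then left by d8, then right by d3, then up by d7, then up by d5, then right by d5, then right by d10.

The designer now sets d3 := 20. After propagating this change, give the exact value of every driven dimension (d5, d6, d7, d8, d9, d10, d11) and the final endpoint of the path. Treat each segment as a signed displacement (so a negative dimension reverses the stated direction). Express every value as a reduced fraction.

Apply edit: d3 := 20
  d5 = d1/2 - d3 = -19
  d6 = 10 + d1 = 12
  d7 = d1 + d6 = 14
  d8 = d6 - 4 + d1*3 = 14
  d9 = d1*3 - d6*5 - d3 = -74
  d10 = d6/3 = 4
  d11 = d9*3 + d3 + d5 = -221
Walk from origin (0, 0):
  seg 1: down by d11 = -221 → (0, 221)
  seg 2: down by d8 = 14 → (0, 207)
  seg 3: right by d4 = 5/2 → (5/2, 207)
  seg 4: left by d8 = 14 → (-23/2, 207)
  seg 5: right by d3 = 20 → (17/2, 207)
  seg 6: up by d7 = 14 → (17/2, 221)
  seg 7: up by d5 = -19 → (17/2, 202)
  seg 8: right by d5 = -19 → (-21/2, 202)
  seg 9: right by d10 = 4 → (-13/2, 202)

d5 = -19
d6 = 12
d7 = 14
d8 = 14
d9 = -74
d10 = 4
d11 = -221
endpoint = (-13/2, 202)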